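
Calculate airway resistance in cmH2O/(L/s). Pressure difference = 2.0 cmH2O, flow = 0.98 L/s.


R = dP / flow
R = 2.0 / 0.98
R = 2.041 cmH2O/(L/s)


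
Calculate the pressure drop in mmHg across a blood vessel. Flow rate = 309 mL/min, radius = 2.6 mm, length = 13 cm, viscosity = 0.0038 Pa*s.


dP = 8*mu*L*Q / (pi*r^4)
Q = 309 mL/min = 5.15e-06 m^3/s
dP = 141.769 Pa = 141.769 / 133.322 mmHg = 1.063 mmHg


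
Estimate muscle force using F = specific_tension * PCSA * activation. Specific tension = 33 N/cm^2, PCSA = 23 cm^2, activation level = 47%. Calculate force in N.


F = sigma * PCSA * activation
F = 33 * 23 * 0.47
F = 356.7 N


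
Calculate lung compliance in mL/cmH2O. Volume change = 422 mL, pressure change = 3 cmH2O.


C = dV / dP
C = 422 / 3
C = 140.7 mL/cmH2O


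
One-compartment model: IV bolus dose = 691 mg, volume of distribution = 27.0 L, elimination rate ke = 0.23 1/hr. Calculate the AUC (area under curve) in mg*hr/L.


C0 = Dose/Vd = 691/27.0 = 25.5926 mg/L
AUC = C0/ke = 25.5926/0.23
AUC = 111.3 mg*hr/L


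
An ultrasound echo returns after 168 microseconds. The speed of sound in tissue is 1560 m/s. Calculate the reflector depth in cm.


depth = c * t / 2
t = 168 us = 1.6800e-04 s
depth = 1560 * 1.6800e-04 / 2
depth = 0.13104 m = 13.104 cm


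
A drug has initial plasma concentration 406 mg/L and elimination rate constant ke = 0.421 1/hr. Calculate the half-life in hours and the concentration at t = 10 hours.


t_half = ln(2) / ke = 0.693147 / 0.421 = 1.646 hr
C(t) = C0 * exp(-ke*t) = 406 * exp(-0.421*10)
C(10) = 6.028 mg/L


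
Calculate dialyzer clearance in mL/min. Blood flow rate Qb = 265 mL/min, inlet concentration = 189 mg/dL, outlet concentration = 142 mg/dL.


K = Qb * (Cb_in - Cb_out) / Cb_in
K = 265 * (189 - 142) / 189
K = 65.9 mL/min


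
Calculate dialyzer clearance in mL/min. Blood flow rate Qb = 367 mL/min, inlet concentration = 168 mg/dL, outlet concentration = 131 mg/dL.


K = Qb * (Cb_in - Cb_out) / Cb_in
K = 367 * (168 - 131) / 168
K = 80.83 mL/min


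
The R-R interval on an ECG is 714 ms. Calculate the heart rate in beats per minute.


HR = 60 / RR_interval(s)
RR = 714 ms = 0.714 s
HR = 60 / 0.714 = 84.03 bpm


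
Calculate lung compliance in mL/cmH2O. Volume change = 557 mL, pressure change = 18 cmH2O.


C = dV / dP
C = 557 / 18
C = 30.94 mL/cmH2O


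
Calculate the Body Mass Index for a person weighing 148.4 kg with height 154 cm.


BMI = weight / height^2
height = 154 cm = 1.54 m
BMI = 148.4 / 1.54^2
BMI = 62.57 kg/m^2


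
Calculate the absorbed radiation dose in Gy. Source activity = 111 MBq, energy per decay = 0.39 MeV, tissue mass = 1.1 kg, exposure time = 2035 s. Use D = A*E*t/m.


A = 111 MBq = 1.1100e+08 Bq
E = 0.39 MeV = 6.2478e-14 J
D = A*E*t/m = 1.1100e+08*6.2478e-14*2035/1.1
D = 0.01283 Gy


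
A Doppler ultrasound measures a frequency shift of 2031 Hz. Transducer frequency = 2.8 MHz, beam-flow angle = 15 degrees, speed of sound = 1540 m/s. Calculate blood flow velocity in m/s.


v = fd * c / (2 * f0 * cos(theta))
v = 2031 * 1540 / (2 * 2.8000e+06 * cos(15))
v = 0.5782 m/s


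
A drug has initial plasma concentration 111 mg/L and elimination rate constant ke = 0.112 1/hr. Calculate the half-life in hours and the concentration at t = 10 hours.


t_half = ln(2) / ke = 0.693147 / 0.112 = 6.189 hr
C(t) = C0 * exp(-ke*t) = 111 * exp(-0.112*10)
C(10) = 36.22 mg/L


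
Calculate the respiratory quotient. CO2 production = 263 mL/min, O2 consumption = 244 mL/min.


RQ = VCO2 / VO2
RQ = 263 / 244
RQ = 1.078


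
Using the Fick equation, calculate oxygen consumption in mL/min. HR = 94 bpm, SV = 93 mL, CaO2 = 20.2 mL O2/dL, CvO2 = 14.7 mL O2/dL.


CO = HR*SV = 94*93/1000 = 8.742 L/min
a-v O2 diff = 20.2 - 14.7 = 5.5 mL/dL
VO2 = CO * (CaO2-CvO2) * 10 dL/L
VO2 = 8.742 * 5.5 * 10
VO2 = 480.8 mL/min


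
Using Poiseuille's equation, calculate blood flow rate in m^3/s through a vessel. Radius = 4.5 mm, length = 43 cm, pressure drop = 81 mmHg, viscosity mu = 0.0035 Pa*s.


Q = pi*r^4*dP / (8*mu*L)
r = 0.0045 m, L = 0.43 m
dP = 81 mmHg = 10799.082 Pa
Q = 0.001155 m^3/s


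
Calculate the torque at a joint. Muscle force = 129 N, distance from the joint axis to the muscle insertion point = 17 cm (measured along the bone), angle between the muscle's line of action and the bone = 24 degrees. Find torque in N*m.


Torque = F * d * sin(theta)   (moment arm = d*sin(theta))
d = 17 cm = 0.17 m
Torque = 129 * 0.17 * sin(24)
Torque = 8.92 N*m


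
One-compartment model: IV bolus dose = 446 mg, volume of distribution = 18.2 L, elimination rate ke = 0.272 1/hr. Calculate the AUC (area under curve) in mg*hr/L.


C0 = Dose/Vd = 446/18.2 = 24.5055 mg/L
AUC = C0/ke = 24.5055/0.272
AUC = 90.09 mg*hr/L


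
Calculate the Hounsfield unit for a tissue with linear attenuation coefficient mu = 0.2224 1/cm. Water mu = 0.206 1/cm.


HU = ((mu_tissue - mu_water) / mu_water) * 1000
HU = ((0.2224 - 0.206) / 0.206) * 1000
HU = 79.61


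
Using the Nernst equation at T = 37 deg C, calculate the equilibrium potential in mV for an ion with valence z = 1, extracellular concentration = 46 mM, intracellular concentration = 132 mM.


E = (RT/(zF)) * ln(C_out/C_in)
T = 37 + 273.15 = 310.15 K
E = (8.314 * 310.15 / (1 * 96485)) * ln(46/132)
E = -28.17 mV


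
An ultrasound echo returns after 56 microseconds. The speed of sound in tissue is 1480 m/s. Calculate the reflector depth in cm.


depth = c * t / 2
t = 56 us = 5.6000e-05 s
depth = 1480 * 5.6000e-05 / 2
depth = 0.04144 m = 4.144 cm


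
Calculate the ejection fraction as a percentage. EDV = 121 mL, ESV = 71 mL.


SV = EDV - ESV = 121 - 71 = 50 mL
EF = SV/EDV * 100 = 50/121 * 100
EF = 41.32%


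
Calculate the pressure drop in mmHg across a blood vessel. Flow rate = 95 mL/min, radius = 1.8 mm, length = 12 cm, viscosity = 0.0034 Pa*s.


dP = 8*mu*L*Q / (pi*r^4)
Q = 95 mL/min = 1.58333e-06 m^3/s
dP = 156.705 Pa = 156.705 / 133.322 mmHg = 1.175 mmHg


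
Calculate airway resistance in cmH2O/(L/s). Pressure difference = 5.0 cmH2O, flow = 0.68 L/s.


R = dP / flow
R = 5.0 / 0.68
R = 7.353 cmH2O/(L/s)


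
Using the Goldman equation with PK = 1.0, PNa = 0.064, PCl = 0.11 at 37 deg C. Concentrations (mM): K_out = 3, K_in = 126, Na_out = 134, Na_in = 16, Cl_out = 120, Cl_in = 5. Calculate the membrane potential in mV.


Vm = (RT/F)*ln((PK*Ko + PNa*Nao + PCl*Cli)/(PK*Ki + PNa*Nai + PCl*Clo))
Numer = 12.126, Denom = 140.224
Vm = -65.42 mV


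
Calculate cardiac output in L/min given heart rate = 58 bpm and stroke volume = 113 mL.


CO = HR * SV
CO = 58 * 113 / 1000
CO = 6.554 L/min


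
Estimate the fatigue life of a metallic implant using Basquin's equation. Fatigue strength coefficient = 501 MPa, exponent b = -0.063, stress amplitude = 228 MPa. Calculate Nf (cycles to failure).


sigma_a = sigma_f' * (2Nf)^b
2Nf = (sigma_a/sigma_f')^(1/b)
2Nf = (228/501)^(1/-0.063)
2Nf = 267319
Nf = 1.337e+05


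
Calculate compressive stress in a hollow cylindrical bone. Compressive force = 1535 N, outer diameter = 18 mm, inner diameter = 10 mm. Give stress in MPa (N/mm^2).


A = pi*(r_o^2 - r_i^2)
r_o = 9 mm, r_i = 5 mm
A = 175.929 mm^2
sigma = F/A = 1535 / 175.929
sigma = 8.725 MPa


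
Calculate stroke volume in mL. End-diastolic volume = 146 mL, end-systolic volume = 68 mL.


SV = EDV - ESV
SV = 146 - 68
SV = 78 mL


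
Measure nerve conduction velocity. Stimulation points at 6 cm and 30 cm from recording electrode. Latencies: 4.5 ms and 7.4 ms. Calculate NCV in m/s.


Distance = (30 - 6) / 100 = 0.24 m
dt = (7.4 - 4.5) / 1000 = 0.0029 s
NCV = dist / dt = 82.76 m/s


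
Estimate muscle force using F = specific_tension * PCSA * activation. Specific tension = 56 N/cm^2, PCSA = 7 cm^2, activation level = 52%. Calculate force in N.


F = sigma * PCSA * activation
F = 56 * 7 * 0.52
F = 203.8 N


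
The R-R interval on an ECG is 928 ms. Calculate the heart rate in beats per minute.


HR = 60 / RR_interval(s)
RR = 928 ms = 0.928 s
HR = 60 / 0.928 = 64.66 bpm


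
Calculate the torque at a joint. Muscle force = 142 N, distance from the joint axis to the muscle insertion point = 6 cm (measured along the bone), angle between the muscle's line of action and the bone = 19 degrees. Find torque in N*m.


Torque = F * d * sin(theta)   (moment arm = d*sin(theta))
d = 6 cm = 0.06 m
Torque = 142 * 0.06 * sin(19)
Torque = 2.774 N*m


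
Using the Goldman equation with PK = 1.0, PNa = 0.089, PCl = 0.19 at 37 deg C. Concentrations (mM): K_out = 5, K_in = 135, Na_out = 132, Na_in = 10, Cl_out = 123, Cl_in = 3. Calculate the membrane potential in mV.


Vm = (RT/F)*ln((PK*Ko + PNa*Nao + PCl*Cli)/(PK*Ki + PNa*Nai + PCl*Clo))
Numer = 17.318, Denom = 159.26
Vm = -59.3 mV


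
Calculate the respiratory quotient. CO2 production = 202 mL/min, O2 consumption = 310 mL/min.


RQ = VCO2 / VO2
RQ = 202 / 310
RQ = 0.6516


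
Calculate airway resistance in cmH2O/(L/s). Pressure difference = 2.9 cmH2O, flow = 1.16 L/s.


R = dP / flow
R = 2.9 / 1.16
R = 2.5 cmH2O/(L/s)


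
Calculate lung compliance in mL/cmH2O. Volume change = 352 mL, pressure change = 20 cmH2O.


C = dV / dP
C = 352 / 20
C = 17.6 mL/cmH2O


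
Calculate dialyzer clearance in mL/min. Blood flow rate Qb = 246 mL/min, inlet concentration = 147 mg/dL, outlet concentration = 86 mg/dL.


K = Qb * (Cb_in - Cb_out) / Cb_in
K = 246 * (147 - 86) / 147
K = 102.1 mL/min


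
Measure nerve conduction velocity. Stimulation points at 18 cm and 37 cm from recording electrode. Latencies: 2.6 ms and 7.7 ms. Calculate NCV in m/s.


Distance = (37 - 18) / 100 = 0.19 m
dt = (7.7 - 2.6) / 1000 = 0.0051 s
NCV = dist / dt = 37.25 m/s


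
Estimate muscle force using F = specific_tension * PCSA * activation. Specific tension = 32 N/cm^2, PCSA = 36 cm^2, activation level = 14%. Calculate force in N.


F = sigma * PCSA * activation
F = 32 * 36 * 0.14
F = 161.3 N


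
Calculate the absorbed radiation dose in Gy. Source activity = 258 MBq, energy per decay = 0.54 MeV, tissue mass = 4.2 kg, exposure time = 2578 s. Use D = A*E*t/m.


A = 258 MBq = 2.5800e+08 Bq
E = 0.54 MeV = 8.6508e-14 J
D = A*E*t/m = 2.5800e+08*8.6508e-14*2578/4.2
D = 0.0137 Gy


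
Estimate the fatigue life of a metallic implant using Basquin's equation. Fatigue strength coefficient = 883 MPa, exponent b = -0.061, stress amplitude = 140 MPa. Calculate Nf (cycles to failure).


sigma_a = sigma_f' * (2Nf)^b
2Nf = (sigma_a/sigma_f')^(1/b)
2Nf = (140/883)^(1/-0.061)
2Nf = 1.2942285e+13
Nf = 6.4711e+12


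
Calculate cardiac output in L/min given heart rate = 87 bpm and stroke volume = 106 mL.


CO = HR * SV
CO = 87 * 106 / 1000
CO = 9.222 L/min


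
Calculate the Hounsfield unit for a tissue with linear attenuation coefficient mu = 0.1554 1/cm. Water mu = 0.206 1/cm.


HU = ((mu_tissue - mu_water) / mu_water) * 1000
HU = ((0.1554 - 0.206) / 0.206) * 1000
HU = -245.6


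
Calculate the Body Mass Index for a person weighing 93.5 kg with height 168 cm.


BMI = weight / height^2
height = 168 cm = 1.68 m
BMI = 93.5 / 1.68^2
BMI = 33.13 kg/m^2


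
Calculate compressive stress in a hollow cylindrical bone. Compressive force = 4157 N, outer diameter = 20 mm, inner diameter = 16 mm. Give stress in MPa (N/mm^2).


A = pi*(r_o^2 - r_i^2)
r_o = 10 mm, r_i = 8 mm
A = 113.097 mm^2
sigma = F/A = 4157 / 113.097
sigma = 36.76 MPa


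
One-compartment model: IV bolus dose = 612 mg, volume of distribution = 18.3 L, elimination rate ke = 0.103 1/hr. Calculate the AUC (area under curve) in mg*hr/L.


C0 = Dose/Vd = 612/18.3 = 33.4426 mg/L
AUC = C0/ke = 33.4426/0.103
AUC = 324.7 mg*hr/L


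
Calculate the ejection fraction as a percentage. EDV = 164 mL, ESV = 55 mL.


SV = EDV - ESV = 164 - 55 = 109 mL
EF = SV/EDV * 100 = 109/164 * 100
EF = 66.46%


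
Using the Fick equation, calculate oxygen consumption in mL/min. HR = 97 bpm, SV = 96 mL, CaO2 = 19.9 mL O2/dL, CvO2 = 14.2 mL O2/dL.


CO = HR*SV = 97*96/1000 = 9.312 L/min
a-v O2 diff = 19.9 - 14.2 = 5.7 mL/dL
VO2 = CO * (CaO2-CvO2) * 10 dL/L
VO2 = 9.312 * 5.7 * 10
VO2 = 530.8 mL/min


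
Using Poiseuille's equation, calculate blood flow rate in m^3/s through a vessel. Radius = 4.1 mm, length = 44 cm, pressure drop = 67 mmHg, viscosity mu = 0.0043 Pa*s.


Q = pi*r^4*dP / (8*mu*L)
r = 0.0041 m, L = 0.44 m
dP = 67 mmHg = 8932.574 Pa
Q = 5.2390e-04 m^3/s


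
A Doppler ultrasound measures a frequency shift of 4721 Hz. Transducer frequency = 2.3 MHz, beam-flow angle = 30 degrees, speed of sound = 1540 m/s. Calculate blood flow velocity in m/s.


v = fd * c / (2 * f0 * cos(theta))
v = 4721 * 1540 / (2 * 2.3000e+06 * cos(30))
v = 1.825 m/s


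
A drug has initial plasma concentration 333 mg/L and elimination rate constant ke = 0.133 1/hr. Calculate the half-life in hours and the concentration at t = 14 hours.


t_half = ln(2) / ke = 0.693147 / 0.133 = 5.212 hr
C(t) = C0 * exp(-ke*t) = 333 * exp(-0.133*14)
C(14) = 51.74 mg/L


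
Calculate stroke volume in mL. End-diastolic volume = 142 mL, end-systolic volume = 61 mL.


SV = EDV - ESV
SV = 142 - 61
SV = 81 mL


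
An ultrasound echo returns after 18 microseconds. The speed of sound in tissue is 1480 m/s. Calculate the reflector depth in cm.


depth = c * t / 2
t = 18 us = 1.8000e-05 s
depth = 1480 * 1.8000e-05 / 2
depth = 0.01332 m = 1.332 cm


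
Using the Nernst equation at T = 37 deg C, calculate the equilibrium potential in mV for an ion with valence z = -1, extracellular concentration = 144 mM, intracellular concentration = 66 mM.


E = (RT/(zF)) * ln(C_out/C_in)
T = 37 + 273.15 = 310.15 K
E = (8.314 * 310.15 / (-1 * 96485)) * ln(144/66)
E = -20.85 mV


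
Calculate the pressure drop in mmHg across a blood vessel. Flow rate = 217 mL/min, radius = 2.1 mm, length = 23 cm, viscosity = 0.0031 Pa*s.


dP = 8*mu*L*Q / (pi*r^4)
Q = 217 mL/min = 3.61667e-06 m^3/s
dP = 337.646 Pa = 337.646 / 133.322 mmHg = 2.533 mmHg


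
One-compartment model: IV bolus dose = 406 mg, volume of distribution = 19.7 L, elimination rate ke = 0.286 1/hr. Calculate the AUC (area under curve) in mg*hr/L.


C0 = Dose/Vd = 406/19.7 = 20.6091 mg/L
AUC = C0/ke = 20.6091/0.286
AUC = 72.06 mg*hr/L


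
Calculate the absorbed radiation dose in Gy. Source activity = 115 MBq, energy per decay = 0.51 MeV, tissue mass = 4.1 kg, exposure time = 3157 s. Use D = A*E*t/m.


A = 115 MBq = 1.1500e+08 Bq
E = 0.51 MeV = 8.1702e-14 J
D = A*E*t/m = 1.1500e+08*8.1702e-14*3157/4.1
D = 0.007235 Gy


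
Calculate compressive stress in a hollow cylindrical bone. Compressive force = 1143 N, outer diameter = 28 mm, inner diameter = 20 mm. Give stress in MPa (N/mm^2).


A = pi*(r_o^2 - r_i^2)
r_o = 14 mm, r_i = 10 mm
A = 301.593 mm^2
sigma = F/A = 1143 / 301.593
sigma = 3.79 MPa


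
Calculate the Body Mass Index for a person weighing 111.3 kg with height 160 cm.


BMI = weight / height^2
height = 160 cm = 1.6 m
BMI = 111.3 / 1.6^2
BMI = 43.48 kg/m^2


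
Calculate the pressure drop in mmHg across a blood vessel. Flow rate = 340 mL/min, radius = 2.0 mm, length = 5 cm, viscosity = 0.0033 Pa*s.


dP = 8*mu*L*Q / (pi*r^4)
Q = 340 mL/min = 5.66667e-06 m^3/s
dP = 148.81 Pa = 148.81 / 133.322 mmHg = 1.116 mmHg


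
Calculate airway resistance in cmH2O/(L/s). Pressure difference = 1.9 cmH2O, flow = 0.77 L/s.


R = dP / flow
R = 1.9 / 0.77
R = 2.468 cmH2O/(L/s)


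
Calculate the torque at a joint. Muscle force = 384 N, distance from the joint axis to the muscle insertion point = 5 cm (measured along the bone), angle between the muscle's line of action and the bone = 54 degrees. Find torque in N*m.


Torque = F * d * sin(theta)   (moment arm = d*sin(theta))
d = 5 cm = 0.05 m
Torque = 384 * 0.05 * sin(54)
Torque = 15.53 N*m


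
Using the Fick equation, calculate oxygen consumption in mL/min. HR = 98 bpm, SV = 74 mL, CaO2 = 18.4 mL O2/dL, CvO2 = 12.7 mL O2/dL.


CO = HR*SV = 98*74/1000 = 7.252 L/min
a-v O2 diff = 18.4 - 12.7 = 5.7 mL/dL
VO2 = CO * (CaO2-CvO2) * 10 dL/L
VO2 = 7.252 * 5.7 * 10
VO2 = 413.4 mL/min


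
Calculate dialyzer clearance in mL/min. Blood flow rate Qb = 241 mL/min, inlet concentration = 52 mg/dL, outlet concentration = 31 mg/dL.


K = Qb * (Cb_in - Cb_out) / Cb_in
K = 241 * (52 - 31) / 52
K = 97.33 mL/min


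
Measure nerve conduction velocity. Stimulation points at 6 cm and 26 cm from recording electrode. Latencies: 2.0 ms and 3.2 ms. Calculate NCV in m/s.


Distance = (26 - 6) / 100 = 0.2 m
dt = (3.2 - 2.0) / 1000 = 0.0012 s
NCV = dist / dt = 166.7 m/s


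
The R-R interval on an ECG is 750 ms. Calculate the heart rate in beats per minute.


HR = 60 / RR_interval(s)
RR = 750 ms = 0.75 s
HR = 60 / 0.75 = 80 bpm


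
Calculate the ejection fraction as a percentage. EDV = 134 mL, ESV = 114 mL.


SV = EDV - ESV = 134 - 114 = 20 mL
EF = SV/EDV * 100 = 20/134 * 100
EF = 14.93%


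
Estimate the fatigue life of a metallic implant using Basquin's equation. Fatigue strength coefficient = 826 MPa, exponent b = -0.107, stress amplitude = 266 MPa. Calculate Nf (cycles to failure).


sigma_a = sigma_f' * (2Nf)^b
2Nf = (sigma_a/sigma_f')^(1/b)
2Nf = (266/826)^(1/-0.107)
2Nf = 39723.78
Nf = 1.986e+04


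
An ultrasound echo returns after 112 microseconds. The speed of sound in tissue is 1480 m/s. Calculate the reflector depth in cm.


depth = c * t / 2
t = 112 us = 1.1200e-04 s
depth = 1480 * 1.1200e-04 / 2
depth = 0.08288 m = 8.288 cm


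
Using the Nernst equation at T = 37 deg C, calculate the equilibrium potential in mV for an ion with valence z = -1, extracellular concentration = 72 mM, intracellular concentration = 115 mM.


E = (RT/(zF)) * ln(C_out/C_in)
T = 37 + 273.15 = 310.15 K
E = (8.314 * 310.15 / (-1 * 96485)) * ln(72/115)
E = 12.51 mV


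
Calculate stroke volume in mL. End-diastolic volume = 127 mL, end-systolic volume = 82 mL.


SV = EDV - ESV
SV = 127 - 82
SV = 45 mL


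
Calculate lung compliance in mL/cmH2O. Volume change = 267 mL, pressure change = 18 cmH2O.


C = dV / dP
C = 267 / 18
C = 14.83 mL/cmH2O


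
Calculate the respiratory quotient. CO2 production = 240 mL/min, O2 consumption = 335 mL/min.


RQ = VCO2 / VO2
RQ = 240 / 335
RQ = 0.7164


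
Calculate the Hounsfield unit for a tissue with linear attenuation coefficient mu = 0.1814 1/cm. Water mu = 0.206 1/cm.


HU = ((mu_tissue - mu_water) / mu_water) * 1000
HU = ((0.1814 - 0.206) / 0.206) * 1000
HU = -119.4


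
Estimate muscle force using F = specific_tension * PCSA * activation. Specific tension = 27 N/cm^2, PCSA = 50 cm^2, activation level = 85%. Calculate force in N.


F = sigma * PCSA * activation
F = 27 * 50 * 0.85
F = 1148 N


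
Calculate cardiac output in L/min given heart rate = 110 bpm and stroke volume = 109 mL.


CO = HR * SV
CO = 110 * 109 / 1000
CO = 11.99 L/min


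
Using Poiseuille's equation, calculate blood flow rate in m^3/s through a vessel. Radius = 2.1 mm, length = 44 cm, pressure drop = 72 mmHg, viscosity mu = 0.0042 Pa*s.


Q = pi*r^4*dP / (8*mu*L)
r = 0.0021 m, L = 0.44 m
dP = 72 mmHg = 9599.184 Pa
Q = 3.9671e-05 m^3/s


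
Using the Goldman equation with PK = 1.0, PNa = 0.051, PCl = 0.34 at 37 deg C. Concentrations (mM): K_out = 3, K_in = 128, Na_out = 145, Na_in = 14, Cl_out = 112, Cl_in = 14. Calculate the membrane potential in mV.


Vm = (RT/F)*ln((PK*Ko + PNa*Nao + PCl*Cli)/(PK*Ki + PNa*Nai + PCl*Clo))
Numer = 15.155, Denom = 166.794
Vm = -64.1 mV


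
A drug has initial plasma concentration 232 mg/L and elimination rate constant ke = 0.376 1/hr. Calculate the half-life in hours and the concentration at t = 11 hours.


t_half = ln(2) / ke = 0.693147 / 0.376 = 1.843 hr
C(t) = C0 * exp(-ke*t) = 232 * exp(-0.376*11)
C(11) = 3.709 mg/L


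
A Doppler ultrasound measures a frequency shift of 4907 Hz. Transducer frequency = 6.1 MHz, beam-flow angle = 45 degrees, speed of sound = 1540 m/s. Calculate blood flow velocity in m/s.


v = fd * c / (2 * f0 * cos(theta))
v = 4907 * 1540 / (2 * 6.1000e+06 * cos(45))
v = 0.876 m/s


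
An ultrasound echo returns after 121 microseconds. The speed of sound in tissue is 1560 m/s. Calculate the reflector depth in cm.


depth = c * t / 2
t = 121 us = 1.2100e-04 s
depth = 1560 * 1.2100e-04 / 2
depth = 0.09438 m = 9.438 cm


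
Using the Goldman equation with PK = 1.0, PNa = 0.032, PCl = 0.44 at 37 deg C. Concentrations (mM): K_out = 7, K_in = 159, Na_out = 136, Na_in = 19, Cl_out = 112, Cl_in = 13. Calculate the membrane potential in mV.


Vm = (RT/F)*ln((PK*Ko + PNa*Nao + PCl*Cli)/(PK*Ki + PNa*Nai + PCl*Clo))
Numer = 17.072, Denom = 208.888
Vm = -66.93 mV


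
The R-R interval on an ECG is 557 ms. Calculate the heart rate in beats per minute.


HR = 60 / RR_interval(s)
RR = 557 ms = 0.557 s
HR = 60 / 0.557 = 107.7 bpm


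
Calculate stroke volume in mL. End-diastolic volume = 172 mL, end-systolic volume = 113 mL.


SV = EDV - ESV
SV = 172 - 113
SV = 59 mL


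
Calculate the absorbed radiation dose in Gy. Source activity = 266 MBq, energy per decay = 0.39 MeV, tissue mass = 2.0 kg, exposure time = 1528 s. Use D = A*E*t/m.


A = 266 MBq = 2.6600e+08 Bq
E = 0.39 MeV = 6.2478e-14 J
D = A*E*t/m = 2.6600e+08*6.2478e-14*1528/2.0
D = 0.0127 Gy


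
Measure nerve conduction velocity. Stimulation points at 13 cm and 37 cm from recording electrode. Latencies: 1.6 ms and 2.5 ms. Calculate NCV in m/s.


Distance = (37 - 13) / 100 = 0.24 m
dt = (2.5 - 1.6) / 1000 = 9.0000e-04 s
NCV = dist / dt = 266.7 m/s


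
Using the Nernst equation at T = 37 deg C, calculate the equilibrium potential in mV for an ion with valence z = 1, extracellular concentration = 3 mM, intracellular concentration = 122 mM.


E = (RT/(zF)) * ln(C_out/C_in)
T = 37 + 273.15 = 310.15 K
E = (8.314 * 310.15 / (1 * 96485)) * ln(3/122)
E = -99.03 mV


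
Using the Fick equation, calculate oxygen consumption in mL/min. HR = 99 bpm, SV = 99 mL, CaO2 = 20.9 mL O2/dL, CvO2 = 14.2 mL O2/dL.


CO = HR*SV = 99*99/1000 = 9.801 L/min
a-v O2 diff = 20.9 - 14.2 = 6.7 mL/dL
VO2 = CO * (CaO2-CvO2) * 10 dL/L
VO2 = 9.801 * 6.7 * 10
VO2 = 656.7 mL/min


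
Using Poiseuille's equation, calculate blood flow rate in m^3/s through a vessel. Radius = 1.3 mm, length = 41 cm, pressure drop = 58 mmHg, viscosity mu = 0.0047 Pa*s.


Q = pi*r^4*dP / (8*mu*L)
r = 0.0013 m, L = 0.41 m
dP = 58 mmHg = 7732.676 Pa
Q = 4.5007e-06 m^3/s


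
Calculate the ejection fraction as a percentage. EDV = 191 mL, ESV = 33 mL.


SV = EDV - ESV = 191 - 33 = 158 mL
EF = SV/EDV * 100 = 158/191 * 100
EF = 82.72%


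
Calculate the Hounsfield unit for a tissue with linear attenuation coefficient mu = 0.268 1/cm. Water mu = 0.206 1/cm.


HU = ((mu_tissue - mu_water) / mu_water) * 1000
HU = ((0.268 - 0.206) / 0.206) * 1000
HU = 301


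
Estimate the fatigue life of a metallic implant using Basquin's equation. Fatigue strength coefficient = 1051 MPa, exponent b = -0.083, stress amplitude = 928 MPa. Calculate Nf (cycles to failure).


sigma_a = sigma_f' * (2Nf)^b
2Nf = (sigma_a/sigma_f')^(1/b)
2Nf = (928/1051)^(1/-0.083)
2Nf = 4.479834
Nf = 2.24


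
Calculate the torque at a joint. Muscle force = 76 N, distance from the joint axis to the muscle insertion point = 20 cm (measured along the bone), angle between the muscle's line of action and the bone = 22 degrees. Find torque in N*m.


Torque = F * d * sin(theta)   (moment arm = d*sin(theta))
d = 20 cm = 0.2 m
Torque = 76 * 0.2 * sin(22)
Torque = 5.694 N*m


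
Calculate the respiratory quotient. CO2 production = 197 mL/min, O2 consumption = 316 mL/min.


RQ = VCO2 / VO2
RQ = 197 / 316
RQ = 0.6234


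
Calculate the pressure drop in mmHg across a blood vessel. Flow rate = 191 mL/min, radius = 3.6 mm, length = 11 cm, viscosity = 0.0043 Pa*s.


dP = 8*mu*L*Q / (pi*r^4)
Q = 191 mL/min = 3.18333e-06 m^3/s
dP = 22.8283 Pa = 22.8283 / 133.322 mmHg = 0.1712 mmHg


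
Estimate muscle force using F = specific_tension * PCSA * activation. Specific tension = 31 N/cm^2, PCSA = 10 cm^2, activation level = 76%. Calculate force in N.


F = sigma * PCSA * activation
F = 31 * 10 * 0.76
F = 235.6 N


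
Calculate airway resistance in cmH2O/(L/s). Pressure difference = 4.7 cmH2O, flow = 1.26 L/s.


R = dP / flow
R = 4.7 / 1.26
R = 3.73 cmH2O/(L/s)


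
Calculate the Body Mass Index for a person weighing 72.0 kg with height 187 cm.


BMI = weight / height^2
height = 187 cm = 1.87 m
BMI = 72.0 / 1.87^2
BMI = 20.59 kg/m^2


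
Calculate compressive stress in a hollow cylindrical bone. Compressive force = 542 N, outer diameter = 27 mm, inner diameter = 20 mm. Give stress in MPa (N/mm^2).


A = pi*(r_o^2 - r_i^2)
r_o = 13.5 mm, r_i = 10 mm
A = 258.396 mm^2
sigma = F/A = 542 / 258.396
sigma = 2.098 MPa


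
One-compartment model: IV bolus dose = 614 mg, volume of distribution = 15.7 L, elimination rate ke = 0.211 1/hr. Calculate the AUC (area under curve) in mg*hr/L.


C0 = Dose/Vd = 614/15.7 = 39.1083 mg/L
AUC = C0/ke = 39.1083/0.211
AUC = 185.3 mg*hr/L


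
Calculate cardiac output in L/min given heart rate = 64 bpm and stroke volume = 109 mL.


CO = HR * SV
CO = 64 * 109 / 1000
CO = 6.976 L/min


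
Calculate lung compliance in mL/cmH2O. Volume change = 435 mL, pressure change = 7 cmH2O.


C = dV / dP
C = 435 / 7
C = 62.14 mL/cmH2O


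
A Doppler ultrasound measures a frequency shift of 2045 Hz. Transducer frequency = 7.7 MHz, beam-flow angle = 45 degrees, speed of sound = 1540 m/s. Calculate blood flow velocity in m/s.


v = fd * c / (2 * f0 * cos(theta))
v = 2045 * 1540 / (2 * 7.7000e+06 * cos(45))
v = 0.2892 m/s


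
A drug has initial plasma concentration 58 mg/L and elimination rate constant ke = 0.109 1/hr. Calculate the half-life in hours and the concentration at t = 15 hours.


t_half = ln(2) / ke = 0.693147 / 0.109 = 6.359 hr
C(t) = C0 * exp(-ke*t) = 58 * exp(-0.109*15)
C(15) = 11.31 mg/L


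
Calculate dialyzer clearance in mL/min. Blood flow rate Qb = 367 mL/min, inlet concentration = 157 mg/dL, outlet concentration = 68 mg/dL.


K = Qb * (Cb_in - Cb_out) / Cb_in
K = 367 * (157 - 68) / 157
K = 208 mL/min


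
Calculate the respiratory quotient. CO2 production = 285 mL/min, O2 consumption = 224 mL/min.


RQ = VCO2 / VO2
RQ = 285 / 224
RQ = 1.272


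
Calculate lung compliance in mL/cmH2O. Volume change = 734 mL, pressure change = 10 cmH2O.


C = dV / dP
C = 734 / 10
C = 73.4 mL/cmH2O


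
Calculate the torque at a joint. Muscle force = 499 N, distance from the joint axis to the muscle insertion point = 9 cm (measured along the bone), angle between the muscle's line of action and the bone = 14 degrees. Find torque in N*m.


Torque = F * d * sin(theta)   (moment arm = d*sin(theta))
d = 9 cm = 0.09 m
Torque = 499 * 0.09 * sin(14)
Torque = 10.86 N*m


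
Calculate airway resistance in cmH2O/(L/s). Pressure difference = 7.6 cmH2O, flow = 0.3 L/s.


R = dP / flow
R = 7.6 / 0.3
R = 25.33 cmH2O/(L/s)


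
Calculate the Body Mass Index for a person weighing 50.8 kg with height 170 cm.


BMI = weight / height^2
height = 170 cm = 1.7 m
BMI = 50.8 / 1.7^2
BMI = 17.58 kg/m^2


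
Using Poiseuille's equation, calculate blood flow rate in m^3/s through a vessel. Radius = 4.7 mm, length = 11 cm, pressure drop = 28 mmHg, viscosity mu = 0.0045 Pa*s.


Q = pi*r^4*dP / (8*mu*L)
r = 0.0047 m, L = 0.11 m
dP = 28 mmHg = 3733.016 Pa
Q = 0.001445 m^3/s


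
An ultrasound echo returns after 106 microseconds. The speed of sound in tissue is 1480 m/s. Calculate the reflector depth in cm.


depth = c * t / 2
t = 106 us = 1.0600e-04 s
depth = 1480 * 1.0600e-04 / 2
depth = 0.07844 m = 7.844 cm


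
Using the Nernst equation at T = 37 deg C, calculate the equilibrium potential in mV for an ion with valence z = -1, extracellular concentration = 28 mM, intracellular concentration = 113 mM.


E = (RT/(zF)) * ln(C_out/C_in)
T = 37 + 273.15 = 310.15 K
E = (8.314 * 310.15 / (-1 * 96485)) * ln(28/113)
E = 37.29 mV


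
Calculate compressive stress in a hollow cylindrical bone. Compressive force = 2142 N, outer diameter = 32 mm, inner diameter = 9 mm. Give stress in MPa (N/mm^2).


A = pi*(r_o^2 - r_i^2)
r_o = 16 mm, r_i = 4.5 mm
A = 740.63 mm^2
sigma = F/A = 2142 / 740.63
sigma = 2.892 MPa


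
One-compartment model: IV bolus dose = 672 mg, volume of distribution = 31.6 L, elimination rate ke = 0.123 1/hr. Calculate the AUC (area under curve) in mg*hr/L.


C0 = Dose/Vd = 672/31.6 = 21.2658 mg/L
AUC = C0/ke = 21.2658/0.123
AUC = 172.9 mg*hr/L


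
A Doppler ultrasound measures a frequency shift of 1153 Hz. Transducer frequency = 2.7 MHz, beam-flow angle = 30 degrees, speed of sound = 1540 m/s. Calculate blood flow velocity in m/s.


v = fd * c / (2 * f0 * cos(theta))
v = 1153 * 1540 / (2 * 2.7000e+06 * cos(30))
v = 0.3797 m/s


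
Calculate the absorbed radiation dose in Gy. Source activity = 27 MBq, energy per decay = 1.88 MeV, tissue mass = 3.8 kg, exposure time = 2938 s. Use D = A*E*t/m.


A = 27 MBq = 2.7000e+07 Bq
E = 1.88 MeV = 3.01176e-13 J
D = A*E*t/m = 2.7000e+07*3.01176e-13*2938/3.8
D = 0.006287 Gy


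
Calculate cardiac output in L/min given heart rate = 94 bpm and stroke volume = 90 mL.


CO = HR * SV
CO = 94 * 90 / 1000
CO = 8.46 L/min


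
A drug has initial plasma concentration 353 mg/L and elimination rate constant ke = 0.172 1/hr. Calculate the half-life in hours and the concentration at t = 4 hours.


t_half = ln(2) / ke = 0.693147 / 0.172 = 4.03 hr
C(t) = C0 * exp(-ke*t) = 353 * exp(-0.172*4)
C(4) = 177.4 mg/L


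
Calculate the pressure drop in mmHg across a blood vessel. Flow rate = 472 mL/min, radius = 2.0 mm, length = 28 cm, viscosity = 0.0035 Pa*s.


dP = 8*mu*L*Q / (pi*r^4)
Q = 472 mL/min = 7.86667e-06 m^3/s
dP = 1226.98 Pa = 1226.98 / 133.322 mmHg = 9.203 mmHg


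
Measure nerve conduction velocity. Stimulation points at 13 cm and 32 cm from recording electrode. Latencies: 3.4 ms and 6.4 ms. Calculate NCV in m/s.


Distance = (32 - 13) / 100 = 0.19 m
dt = (6.4 - 3.4) / 1000 = 0.003 s
NCV = dist / dt = 63.33 m/s


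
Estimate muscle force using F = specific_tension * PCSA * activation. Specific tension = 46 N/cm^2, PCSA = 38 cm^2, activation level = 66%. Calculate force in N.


F = sigma * PCSA * activation
F = 46 * 38 * 0.66
F = 1154 N


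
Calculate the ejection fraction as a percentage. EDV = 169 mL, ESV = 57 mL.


SV = EDV - ESV = 169 - 57 = 112 mL
EF = SV/EDV * 100 = 112/169 * 100
EF = 66.27%


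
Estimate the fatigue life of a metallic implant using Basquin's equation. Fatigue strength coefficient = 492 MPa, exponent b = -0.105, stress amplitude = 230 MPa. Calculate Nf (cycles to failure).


sigma_a = sigma_f' * (2Nf)^b
2Nf = (sigma_a/sigma_f')^(1/b)
2Nf = (230/492)^(1/-0.105)
2Nf = 1396.744
Nf = 698.4


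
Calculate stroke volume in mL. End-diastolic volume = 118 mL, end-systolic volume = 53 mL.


SV = EDV - ESV
SV = 118 - 53
SV = 65 mL


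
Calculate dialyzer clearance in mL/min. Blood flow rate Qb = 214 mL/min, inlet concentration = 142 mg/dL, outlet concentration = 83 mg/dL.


K = Qb * (Cb_in - Cb_out) / Cb_in
K = 214 * (142 - 83) / 142
K = 88.92 mL/min


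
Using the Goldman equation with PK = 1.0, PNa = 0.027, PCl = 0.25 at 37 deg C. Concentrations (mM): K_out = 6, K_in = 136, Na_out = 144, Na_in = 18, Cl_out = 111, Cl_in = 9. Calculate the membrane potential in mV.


Vm = (RT/F)*ln((PK*Ko + PNa*Nao + PCl*Cli)/(PK*Ki + PNa*Nai + PCl*Clo))
Numer = 12.138, Denom = 164.236
Vm = -69.62 mV


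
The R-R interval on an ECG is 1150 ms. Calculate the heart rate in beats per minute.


HR = 60 / RR_interval(s)
RR = 1150 ms = 1.15 s
HR = 60 / 1.15 = 52.17 bpm


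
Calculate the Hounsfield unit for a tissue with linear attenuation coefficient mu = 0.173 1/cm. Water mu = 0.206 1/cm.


HU = ((mu_tissue - mu_water) / mu_water) * 1000
HU = ((0.173 - 0.206) / 0.206) * 1000
HU = -160.2


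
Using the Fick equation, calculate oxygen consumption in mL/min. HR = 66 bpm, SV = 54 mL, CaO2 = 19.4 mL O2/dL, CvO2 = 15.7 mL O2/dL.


CO = HR*SV = 66*54/1000 = 3.564 L/min
a-v O2 diff = 19.4 - 15.7 = 3.7 mL/dL
VO2 = CO * (CaO2-CvO2) * 10 dL/L
VO2 = 3.564 * 3.7 * 10
VO2 = 131.9 mL/min


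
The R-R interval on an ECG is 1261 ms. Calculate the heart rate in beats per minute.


HR = 60 / RR_interval(s)
RR = 1261 ms = 1.261 s
HR = 60 / 1.261 = 47.58 bpm


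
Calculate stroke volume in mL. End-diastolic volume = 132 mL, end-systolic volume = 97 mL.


SV = EDV - ESV
SV = 132 - 97
SV = 35 mL


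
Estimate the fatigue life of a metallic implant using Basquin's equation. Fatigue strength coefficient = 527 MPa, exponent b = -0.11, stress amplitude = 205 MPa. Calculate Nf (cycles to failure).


sigma_a = sigma_f' * (2Nf)^b
2Nf = (sigma_a/sigma_f')^(1/b)
2Nf = (205/527)^(1/-0.11)
2Nf = 5343.0431
Nf = 2672


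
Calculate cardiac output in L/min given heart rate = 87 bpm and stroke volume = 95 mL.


CO = HR * SV
CO = 87 * 95 / 1000
CO = 8.265 L/min


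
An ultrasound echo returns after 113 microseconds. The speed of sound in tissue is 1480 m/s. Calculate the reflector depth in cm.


depth = c * t / 2
t = 113 us = 1.1300e-04 s
depth = 1480 * 1.1300e-04 / 2
depth = 0.08362 m = 8.362 cm


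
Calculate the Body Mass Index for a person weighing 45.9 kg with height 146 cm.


BMI = weight / height^2
height = 146 cm = 1.46 m
BMI = 45.9 / 1.46^2
BMI = 21.53 kg/m^2


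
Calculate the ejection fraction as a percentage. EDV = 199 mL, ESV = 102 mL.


SV = EDV - ESV = 199 - 102 = 97 mL
EF = SV/EDV * 100 = 97/199 * 100
EF = 48.74%


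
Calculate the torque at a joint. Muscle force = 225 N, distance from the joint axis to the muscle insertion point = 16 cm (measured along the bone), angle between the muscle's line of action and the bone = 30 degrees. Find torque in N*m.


Torque = F * d * sin(theta)   (moment arm = d*sin(theta))
d = 16 cm = 0.16 m
Torque = 225 * 0.16 * sin(30)
Torque = 18 N*m


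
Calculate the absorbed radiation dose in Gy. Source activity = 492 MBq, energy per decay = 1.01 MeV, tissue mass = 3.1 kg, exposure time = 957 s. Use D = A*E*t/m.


A = 492 MBq = 4.9200e+08 Bq
E = 1.01 MeV = 1.61802e-13 J
D = A*E*t/m = 4.9200e+08*1.61802e-13*957/3.1
D = 0.02458 Gy


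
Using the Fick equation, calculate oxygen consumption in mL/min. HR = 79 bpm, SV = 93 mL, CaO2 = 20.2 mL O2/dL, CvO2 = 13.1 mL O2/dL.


CO = HR*SV = 79*93/1000 = 7.347 L/min
a-v O2 diff = 20.2 - 13.1 = 7.1 mL/dL
VO2 = CO * (CaO2-CvO2) * 10 dL/L
VO2 = 7.347 * 7.1 * 10
VO2 = 521.6 mL/min


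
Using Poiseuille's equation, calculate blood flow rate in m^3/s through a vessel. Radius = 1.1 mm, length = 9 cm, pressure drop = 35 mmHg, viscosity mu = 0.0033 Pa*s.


Q = pi*r^4*dP / (8*mu*L)
r = 0.0011 m, L = 0.09 m
dP = 35 mmHg = 4666.27 Pa
Q = 9.0333e-06 m^3/s


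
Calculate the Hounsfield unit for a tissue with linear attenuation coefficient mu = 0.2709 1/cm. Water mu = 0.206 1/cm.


HU = ((mu_tissue - mu_water) / mu_water) * 1000
HU = ((0.2709 - 0.206) / 0.206) * 1000
HU = 315


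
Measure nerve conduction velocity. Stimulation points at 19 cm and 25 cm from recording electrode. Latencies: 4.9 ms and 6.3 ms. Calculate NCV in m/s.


Distance = (25 - 19) / 100 = 0.06 m
dt = (6.3 - 4.9) / 1000 = 0.0014 s
NCV = dist / dt = 42.86 m/s


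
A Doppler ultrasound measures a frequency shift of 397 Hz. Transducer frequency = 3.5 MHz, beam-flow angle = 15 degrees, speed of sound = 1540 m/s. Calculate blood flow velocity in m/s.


v = fd * c / (2 * f0 * cos(theta))
v = 397 * 1540 / (2 * 3.5000e+06 * cos(15))
v = 0.09042 m/s


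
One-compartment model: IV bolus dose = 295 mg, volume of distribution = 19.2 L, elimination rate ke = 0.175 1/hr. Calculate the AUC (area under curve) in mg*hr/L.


C0 = Dose/Vd = 295/19.2 = 15.3646 mg/L
AUC = C0/ke = 15.3646/0.175
AUC = 87.8 mg*hr/L


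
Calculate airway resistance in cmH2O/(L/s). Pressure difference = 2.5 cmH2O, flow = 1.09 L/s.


R = dP / flow
R = 2.5 / 1.09
R = 2.294 cmH2O/(L/s)


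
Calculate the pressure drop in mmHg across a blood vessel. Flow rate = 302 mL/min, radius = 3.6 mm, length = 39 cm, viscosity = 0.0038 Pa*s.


dP = 8*mu*L*Q / (pi*r^4)
Q = 302 mL/min = 5.03333e-06 m^3/s
dP = 113.092 Pa = 113.092 / 133.322 mmHg = 0.8483 mmHg


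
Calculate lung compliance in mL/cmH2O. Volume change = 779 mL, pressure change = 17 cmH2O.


C = dV / dP
C = 779 / 17
C = 45.82 mL/cmH2O


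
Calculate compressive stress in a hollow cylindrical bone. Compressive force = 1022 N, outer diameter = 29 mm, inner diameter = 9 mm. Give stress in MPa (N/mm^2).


A = pi*(r_o^2 - r_i^2)
r_o = 14.5 mm, r_i = 4.5 mm
A = 596.903 mm^2
sigma = F/A = 1022 / 596.903
sigma = 1.712 MPa


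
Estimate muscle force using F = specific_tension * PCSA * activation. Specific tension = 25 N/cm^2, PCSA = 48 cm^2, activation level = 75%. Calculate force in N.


F = sigma * PCSA * activation
F = 25 * 48 * 0.75
F = 900 N


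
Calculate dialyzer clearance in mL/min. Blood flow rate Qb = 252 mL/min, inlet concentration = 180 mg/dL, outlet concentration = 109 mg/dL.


K = Qb * (Cb_in - Cb_out) / Cb_in
K = 252 * (180 - 109) / 180
K = 99.4 mL/min


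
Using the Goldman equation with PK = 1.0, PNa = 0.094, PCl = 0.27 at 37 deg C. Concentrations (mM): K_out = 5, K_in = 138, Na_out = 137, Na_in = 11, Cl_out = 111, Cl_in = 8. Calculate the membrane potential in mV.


Vm = (RT/F)*ln((PK*Ko + PNa*Nao + PCl*Cli)/(PK*Ki + PNa*Nai + PCl*Clo))
Numer = 20.038, Denom = 169.004
Vm = -56.99 mV


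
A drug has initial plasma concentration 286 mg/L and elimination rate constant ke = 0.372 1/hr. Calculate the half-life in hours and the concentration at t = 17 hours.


t_half = ln(2) / ke = 0.693147 / 0.372 = 1.863 hr
C(t) = C0 * exp(-ke*t) = 286 * exp(-0.372*17)
C(17) = 0.5127 mg/L


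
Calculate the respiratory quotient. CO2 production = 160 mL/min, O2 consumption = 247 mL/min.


RQ = VCO2 / VO2
RQ = 160 / 247
RQ = 0.6478


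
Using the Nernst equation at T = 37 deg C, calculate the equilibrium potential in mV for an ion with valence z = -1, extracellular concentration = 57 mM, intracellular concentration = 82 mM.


E = (RT/(zF)) * ln(C_out/C_in)
T = 37 + 273.15 = 310.15 K
E = (8.314 * 310.15 / (-1 * 96485)) * ln(57/82)
E = 9.719 mV


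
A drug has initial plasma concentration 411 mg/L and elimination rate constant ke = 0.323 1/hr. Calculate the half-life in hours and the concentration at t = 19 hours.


t_half = ln(2) / ke = 0.693147 / 0.323 = 2.146 hr
C(t) = C0 * exp(-ke*t) = 411 * exp(-0.323*19)
C(19) = 0.8883 mg/L


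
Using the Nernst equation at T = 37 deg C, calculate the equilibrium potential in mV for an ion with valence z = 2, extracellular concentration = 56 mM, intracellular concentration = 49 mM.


E = (RT/(zF)) * ln(C_out/C_in)
T = 37 + 273.15 = 310.15 K
E = (8.314 * 310.15 / (2 * 96485)) * ln(56/49)
E = 1.784 mV


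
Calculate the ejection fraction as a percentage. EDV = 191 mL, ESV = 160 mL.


SV = EDV - ESV = 191 - 160 = 31 mL
EF = SV/EDV * 100 = 31/191 * 100
EF = 16.23%


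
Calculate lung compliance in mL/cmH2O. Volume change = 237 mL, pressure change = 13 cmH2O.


C = dV / dP
C = 237 / 13
C = 18.23 mL/cmH2O


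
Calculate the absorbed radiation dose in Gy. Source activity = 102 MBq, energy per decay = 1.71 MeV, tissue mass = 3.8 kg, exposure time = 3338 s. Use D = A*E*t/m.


A = 102 MBq = 1.0200e+08 Bq
E = 1.71 MeV = 2.73942e-13 J
D = A*E*t/m = 1.0200e+08*2.73942e-13*3338/3.8
D = 0.02454 Gy


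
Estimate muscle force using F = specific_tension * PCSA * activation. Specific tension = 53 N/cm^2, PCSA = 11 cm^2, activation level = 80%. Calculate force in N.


F = sigma * PCSA * activation
F = 53 * 11 * 0.8
F = 466.4 N
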